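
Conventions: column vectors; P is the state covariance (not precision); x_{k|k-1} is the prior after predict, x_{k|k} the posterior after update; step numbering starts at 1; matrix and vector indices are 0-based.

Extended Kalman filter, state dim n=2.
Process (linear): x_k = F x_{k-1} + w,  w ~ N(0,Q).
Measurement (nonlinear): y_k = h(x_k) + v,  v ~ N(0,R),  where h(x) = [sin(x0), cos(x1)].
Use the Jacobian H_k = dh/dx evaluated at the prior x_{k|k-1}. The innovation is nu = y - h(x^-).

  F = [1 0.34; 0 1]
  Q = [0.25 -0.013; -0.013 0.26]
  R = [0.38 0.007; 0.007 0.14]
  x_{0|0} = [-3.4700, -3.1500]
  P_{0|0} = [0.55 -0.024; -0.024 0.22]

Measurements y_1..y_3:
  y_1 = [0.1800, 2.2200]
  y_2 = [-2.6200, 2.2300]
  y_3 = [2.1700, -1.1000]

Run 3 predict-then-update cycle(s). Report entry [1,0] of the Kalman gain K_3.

K[1,0] = -0.0320

step 1: x^-=[-4.5410, -3.1500]  P^-=[0.8091 0.0378; 0.0378 0.4800]  H_jac=[-0.1706 0.0000; 0.0000 -0.0084]  S=[0.4035 0.0071; 0.0071 0.1400]  K=[-0.3422 0.0150; -0.0155 -0.0280]  nu=[-0.8053, 3.2200]  x^+=[-4.2172, -3.2278]  P^+=[0.7619 0.0357; 0.0357 0.4798]
step 2: x^-=[-5.3146, -3.2278]  P^-=[1.0916 0.1858; 0.1858 0.7398]  H_jac=[0.5665 0.0000; 0.0000 -0.0861]  S=[0.7303 -0.0021; -0.0021 0.1455]  K=[0.8465 -0.0980; 0.1429 -0.4358]  nu=[-3.4441, 3.2263]  x^+=[-8.5460, -5.1260]  P^+=[0.5666 0.0905; 0.0905 0.6970]
step 3: x^-=[-10.2888, -5.1260]  P^-=[0.9587 0.3144; 0.3144 0.9570]  H_jac=[-0.6494 0.0000; 0.0000 -0.9157]  S=[0.7843 0.1940; 0.1940 0.9424]  K=[-0.7567 -0.1498; -0.0320 -0.9233]  nu=[1.4095, -1.5019]  x^+=[-11.1305, -3.7844]  P^+=[0.4444 0.0287; 0.0287 0.1414]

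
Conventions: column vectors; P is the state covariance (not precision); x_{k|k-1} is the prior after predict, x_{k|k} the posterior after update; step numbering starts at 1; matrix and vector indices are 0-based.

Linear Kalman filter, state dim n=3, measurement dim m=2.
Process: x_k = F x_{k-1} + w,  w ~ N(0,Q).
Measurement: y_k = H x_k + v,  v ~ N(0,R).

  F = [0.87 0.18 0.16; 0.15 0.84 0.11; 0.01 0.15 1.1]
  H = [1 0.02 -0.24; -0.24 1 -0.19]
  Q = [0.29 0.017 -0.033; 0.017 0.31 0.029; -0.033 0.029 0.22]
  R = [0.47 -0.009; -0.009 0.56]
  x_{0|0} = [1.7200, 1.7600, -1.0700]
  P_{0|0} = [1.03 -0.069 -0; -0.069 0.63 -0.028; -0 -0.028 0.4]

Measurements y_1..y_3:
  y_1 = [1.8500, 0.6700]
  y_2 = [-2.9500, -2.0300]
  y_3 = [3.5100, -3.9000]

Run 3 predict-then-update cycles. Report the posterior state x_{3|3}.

x_post = [1.1753, -1.9000, -0.9734]

step 1: x^-=[1.6420, 1.6187, -0.8958]  P^-=[1.0770 0.1971 0.0480; 0.1971 0.7600 0.1299; 0.0480 0.1299 0.7088]  S=[1.5718 -0.0618; -0.0618 1.2680]  K=[0.6795 -0.0225; 0.1369 0.5492; -0.0767 -0.0166]  nu=[-0.0394, -0.7248]  x^+=[1.6315, 1.2152, -0.8807]  P^+=[0.3487 0.0895 0.1289; 0.0895 0.3573 0.1552; 0.1289 0.1552 0.6994]
step 2: x^-=[1.4973, 1.1686, -0.7702]  P^-=[0.6563 0.2360 0.2726; 0.2360 0.6339 0.3293; 0.2726 0.3293 1.1287]  S=[1.0670 0.0161; 0.0161 1.0589]  K=[0.5579 0.0167; 0.1517 0.4838; 0.0071 0.0466]  nu=[-4.6555, -2.9856]  x^+=[-1.1501, -0.9819, -0.9422]  P^+=[0.3235 0.1327 0.2671; 0.1327 0.3592 0.3041; 0.2671 0.3041 1.1263]
step 3: x^-=[-1.3281, -1.1009, -1.1952]  P^-=[0.7088 0.3128 0.5189; 0.3128 0.6828 0.5455; 0.5189 0.5455 1.6976]  S=[1.0351 0.0216; 0.0216 1.0348]  K=[0.5699 0.0308; 0.1788 0.4834; 0.1163 0.0927]  nu=[4.5732, -3.3449]  x^+=[1.1753, -1.9000, -0.9734]  P^+=[0.3709 0.1859 0.4461; 0.1859 0.4042 0.4760; 0.4461 0.4760 1.6742]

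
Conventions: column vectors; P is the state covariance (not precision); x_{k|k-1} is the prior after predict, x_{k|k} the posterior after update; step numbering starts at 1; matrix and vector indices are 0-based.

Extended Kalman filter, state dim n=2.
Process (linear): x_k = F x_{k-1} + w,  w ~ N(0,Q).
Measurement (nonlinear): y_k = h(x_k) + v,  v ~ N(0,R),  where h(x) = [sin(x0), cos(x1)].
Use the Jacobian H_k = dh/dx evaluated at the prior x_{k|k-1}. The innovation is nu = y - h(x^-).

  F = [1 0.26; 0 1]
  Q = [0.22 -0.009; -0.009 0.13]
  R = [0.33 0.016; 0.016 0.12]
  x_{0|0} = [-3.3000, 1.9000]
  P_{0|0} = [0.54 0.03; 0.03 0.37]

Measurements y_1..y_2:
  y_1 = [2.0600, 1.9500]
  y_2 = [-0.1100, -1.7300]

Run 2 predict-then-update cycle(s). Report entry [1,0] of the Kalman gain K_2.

K[1,0] = -0.0108

step 1: x^-=[-2.8060, 1.9000]  P^-=[0.8006 0.1172; 0.1172 0.5000]  H_jac=[-0.9442 0.0000; 0.0000 -0.9463]  S=[1.0438 0.1207; 0.1207 0.5677]  K=[-0.7193 -0.0424; -0.0099 -0.8313]  nu=[2.3893, 2.2733]  x^+=[-4.6211, -0.0134]  P^+=[0.2521 0.0175; 0.0175 0.1056]
step 2: x^-=[-4.6246, -0.0134]  P^-=[0.4884 0.0360; 0.0360 0.2356]  H_jac=[-0.0877 0.0000; 0.0000 0.0134]  S=[0.3338 0.0160; 0.0160 0.1200]  K=[-0.1293 0.0212; -0.0108 0.0277]  nu=[-1.1061, -2.7299]  x^+=[-4.5394, -0.0769]  P^+=[0.4828 0.0355; 0.0355 0.2355]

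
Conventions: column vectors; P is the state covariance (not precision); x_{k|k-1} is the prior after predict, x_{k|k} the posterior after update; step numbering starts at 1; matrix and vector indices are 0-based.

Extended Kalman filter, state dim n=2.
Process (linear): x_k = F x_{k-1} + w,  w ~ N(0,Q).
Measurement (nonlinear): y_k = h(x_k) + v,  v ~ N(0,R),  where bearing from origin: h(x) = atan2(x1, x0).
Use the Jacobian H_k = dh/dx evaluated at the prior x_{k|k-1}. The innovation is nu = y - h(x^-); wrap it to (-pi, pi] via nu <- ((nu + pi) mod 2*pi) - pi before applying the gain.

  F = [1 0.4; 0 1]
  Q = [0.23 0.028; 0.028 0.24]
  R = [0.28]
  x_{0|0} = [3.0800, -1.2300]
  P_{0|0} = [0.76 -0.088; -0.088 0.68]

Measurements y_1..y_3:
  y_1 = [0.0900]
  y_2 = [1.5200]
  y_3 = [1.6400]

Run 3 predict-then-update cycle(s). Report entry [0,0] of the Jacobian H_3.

step 1: x^-=[2.5880, -1.2300]  P^-=[1.0284 0.2120; 0.2120 0.9200]  H_jac=[0.1498 0.3152]  S=[0.4145]  K=[0.5329; 0.7762]  nu=[0.5337]  x^+=[2.8724, -0.8158]  P^+=[0.9107 0.0405; 0.0405 0.6703]
step 2: x^-=[2.5461, -0.8158]  P^-=[1.2804 0.3367; 0.3367 0.9103]  H_jac=[0.1141 0.3562]  S=[0.4395]  K=[0.6053; 0.8251]  nu=[1.8301]  x^+=[3.6538, 0.6942]  P^+=[1.1194 0.1172; 0.1172 0.6110]
step 3: x^-=[3.9314, 0.6942]  P^-=[1.5408 0.3896; 0.3896 0.8510]  H_jac=[-0.0436 0.2467]  S=[0.3263]  K=[0.0888; 0.5913]  nu=[1.4652]  x^+=[4.0616, 1.5606]  P^+=[1.5383 0.3724; 0.3724 0.7369]

H_jac[0,0] = -0.0436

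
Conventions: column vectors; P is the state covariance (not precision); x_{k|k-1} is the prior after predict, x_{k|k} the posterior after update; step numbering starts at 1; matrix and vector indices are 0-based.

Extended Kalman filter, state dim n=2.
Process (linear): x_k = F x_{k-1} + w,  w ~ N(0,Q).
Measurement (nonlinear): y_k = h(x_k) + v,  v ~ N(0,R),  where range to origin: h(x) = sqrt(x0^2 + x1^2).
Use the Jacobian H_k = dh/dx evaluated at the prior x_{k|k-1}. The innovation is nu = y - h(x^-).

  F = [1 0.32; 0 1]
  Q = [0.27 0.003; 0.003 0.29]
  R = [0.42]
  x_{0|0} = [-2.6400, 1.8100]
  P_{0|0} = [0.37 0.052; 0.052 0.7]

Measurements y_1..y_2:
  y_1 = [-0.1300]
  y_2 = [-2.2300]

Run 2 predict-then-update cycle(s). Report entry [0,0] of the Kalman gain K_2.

step 1: x^-=[-2.0608, 1.8100]  P^-=[0.7450 0.2790; 0.2790 0.9900]  H_jac=[-0.7513 0.6599]  S=[0.9950]  K=[-0.3775; 0.4459]  nu=[-2.8728]  x^+=[-0.9763, 0.5290]  P^+=[0.6032 0.4465; 0.4465 0.7922]
step 2: x^-=[-0.8071, 0.5290]  P^-=[1.2400 0.7030; 0.7030 1.0822]  H_jac=[-0.8364 0.5482]  S=[0.9680]  K=[-0.6733; 0.0055]  nu=[-3.1950]  x^+=[1.3441, 0.5115]  P^+=[0.8012 0.7065; 0.7065 1.0821]

K[0,0] = -0.6733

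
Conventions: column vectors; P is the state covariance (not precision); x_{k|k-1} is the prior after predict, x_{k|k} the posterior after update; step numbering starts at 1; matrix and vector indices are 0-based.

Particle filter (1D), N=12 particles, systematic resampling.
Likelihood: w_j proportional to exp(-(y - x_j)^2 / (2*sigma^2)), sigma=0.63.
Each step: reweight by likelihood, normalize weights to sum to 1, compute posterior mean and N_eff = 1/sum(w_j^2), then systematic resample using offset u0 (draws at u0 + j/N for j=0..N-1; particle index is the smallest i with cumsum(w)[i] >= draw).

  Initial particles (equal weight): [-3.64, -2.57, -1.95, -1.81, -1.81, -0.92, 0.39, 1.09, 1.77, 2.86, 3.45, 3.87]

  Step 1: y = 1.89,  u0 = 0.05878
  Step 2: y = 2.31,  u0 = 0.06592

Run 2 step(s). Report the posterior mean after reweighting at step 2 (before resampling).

step 1: w=[0.0000, 0.0000, 0.0000, 0.0000, 0.0000, 0.0000, 0.0318, 0.2418, 0.5317, 0.1655, 0.0252, 0.0039]  mean=1.7926  Neff=2.7007  idx=[7, 7, 7, 8, 8, 8, 8, 8, 8, 9, 9, 10]
step 2: w=[0.0248, 0.0248, 0.0248, 0.1121, 0.1121, 0.1121, 0.1121, 0.1121, 0.1121, 0.1106, 0.1106, 0.0315]  mean=2.0134  Neff=9.7321  idx=[2, 3, 4, 5, 5, 6, 7, 8, 8, 9, 10, 11]

post_mean = 2.0134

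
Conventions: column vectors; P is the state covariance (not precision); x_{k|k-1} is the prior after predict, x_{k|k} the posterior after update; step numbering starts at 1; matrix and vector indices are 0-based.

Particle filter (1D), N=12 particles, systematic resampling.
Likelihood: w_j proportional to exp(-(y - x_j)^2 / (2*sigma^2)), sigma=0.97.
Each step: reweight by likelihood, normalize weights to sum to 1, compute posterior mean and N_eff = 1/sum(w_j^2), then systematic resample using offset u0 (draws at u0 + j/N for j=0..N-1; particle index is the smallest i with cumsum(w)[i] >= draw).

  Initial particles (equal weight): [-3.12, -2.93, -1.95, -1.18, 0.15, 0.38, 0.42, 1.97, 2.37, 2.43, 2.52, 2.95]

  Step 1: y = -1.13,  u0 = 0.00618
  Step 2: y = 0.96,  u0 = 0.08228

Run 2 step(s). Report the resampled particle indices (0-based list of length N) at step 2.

step 1: w=[0.0406, 0.0595, 0.2329, 0.3325, 0.1394, 0.0991, 0.0929, 0.0020, 0.0005, 0.0004, 0.0003, 0.0000]  mean=-1.0429  Neff=4.8118  idx=[0, 1, 2, 2, 3, 3, 3, 3, 4, 4, 5, 6]
step 2: w=[0.0000, 0.0001, 0.0032, 0.0032, 0.0252, 0.0252, 0.0252, 0.0252, 0.2029, 0.2029, 0.2405, 0.2463]  mean=0.1238  Neff=4.9165  idx=[7, 8, 8, 9, 9, 9, 10, 10, 10, 11, 11, 11]

resampled_idx = [7, 8, 8, 9, 9, 9, 10, 10, 10, 11, 11, 11]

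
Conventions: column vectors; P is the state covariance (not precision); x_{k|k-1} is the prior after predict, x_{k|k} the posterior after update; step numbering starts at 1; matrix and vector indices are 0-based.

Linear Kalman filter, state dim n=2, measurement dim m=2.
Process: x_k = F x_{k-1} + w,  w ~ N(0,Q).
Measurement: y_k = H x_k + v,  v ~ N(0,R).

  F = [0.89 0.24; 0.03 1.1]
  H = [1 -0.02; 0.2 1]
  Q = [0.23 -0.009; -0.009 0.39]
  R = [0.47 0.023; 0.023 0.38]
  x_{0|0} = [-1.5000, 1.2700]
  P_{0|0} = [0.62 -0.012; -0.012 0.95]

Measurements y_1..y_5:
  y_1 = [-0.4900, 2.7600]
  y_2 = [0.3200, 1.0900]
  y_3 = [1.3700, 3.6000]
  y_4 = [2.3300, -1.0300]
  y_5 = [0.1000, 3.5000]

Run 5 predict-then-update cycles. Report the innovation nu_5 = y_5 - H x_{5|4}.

innov = [-1.4443, 2.8869]

step 1: x^-=[-1.0302, 1.3520]  P^-=[0.7707 0.2465; 0.2465 1.5393]  S=[1.2315 0.3919; 0.3919 2.0487]  K=[0.5959 0.0816; -0.0762 0.7900]  nu=[0.5672, 1.6140]  x^+=[-0.5605, 2.5838]  P^+=[0.2817 -0.0116; -0.0116 0.3008]
step 2: x^-=[0.1213, 2.8254]  P^-=[0.4655 0.0665; 0.0665 0.7534]  S=[0.9331 0.1672; 0.1672 1.1786]  K=[0.4855 0.0665; -0.0631 0.6595]  nu=[0.2552, -1.7597]  x^+=[0.1282, 1.6489]  P^+=[0.2295 -0.0095; -0.0095 0.2510]
step 3: x^-=[0.5098, 1.8176]  P^-=[0.4222 0.0541; 0.0541 0.6933]  S=[0.8903 0.1474; 0.1474 1.1119]  K=[0.4625 0.0632; -0.0611 0.6414]  nu=[0.8965, 1.6804]  x^+=[1.0308, 2.8407]  P^+=[0.2187 -0.0091; -0.0091 0.2441]
step 4: x^-=[1.5992, 3.1557]  P^-=[0.4134 0.0524; 0.0524 0.6850]  S=[0.8816 0.1441; 0.1441 1.1025]  K=[0.4575 0.0627; -0.0606 0.6387]  nu=[0.7940, -4.5055]  x^+=[1.6800, 0.2297]  P^+=[0.2163 -0.0089; -0.0089 0.2431]
step 5: x^-=[1.5503, 0.3031]  P^-=[0.4115 0.0522; 0.0522 0.6838]  S=[0.8797 0.1436; 0.1436 1.1011]  K=[0.4564 0.0626; -0.0604 0.6383]  nu=[-1.4443, 2.8869]  x^+=[1.0719, 2.2332]  P^+=[0.2158 -0.0089; -0.0089 0.2430]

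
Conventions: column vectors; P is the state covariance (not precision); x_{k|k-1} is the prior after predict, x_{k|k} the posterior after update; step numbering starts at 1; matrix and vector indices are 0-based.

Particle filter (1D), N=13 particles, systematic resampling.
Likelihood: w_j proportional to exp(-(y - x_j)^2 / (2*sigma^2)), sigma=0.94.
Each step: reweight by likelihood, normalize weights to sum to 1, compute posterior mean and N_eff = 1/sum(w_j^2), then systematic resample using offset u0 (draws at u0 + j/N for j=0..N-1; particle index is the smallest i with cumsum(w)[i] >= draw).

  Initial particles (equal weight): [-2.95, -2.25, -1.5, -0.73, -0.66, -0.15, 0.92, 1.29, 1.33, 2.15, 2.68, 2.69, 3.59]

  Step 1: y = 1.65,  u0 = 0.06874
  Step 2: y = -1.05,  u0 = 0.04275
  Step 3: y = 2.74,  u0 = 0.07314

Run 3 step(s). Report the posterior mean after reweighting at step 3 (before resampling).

step 1: w=[0.0000, 0.0000, 0.0007, 0.0082, 0.0099, 0.0323, 0.1496, 0.1880, 0.1909, 0.1756, 0.1110, 0.1097, 0.0240]  mean=1.6718  Neff=6.6166  idx=[6, 6, 7, 7, 7, 8, 8, 9, 9, 10, 10, 11, 12]
step 2: w=[0.2493, 0.2493, 0.1011, 0.1011, 0.1011, 0.0909, 0.0909, 0.0068, 0.0068, 0.0009, 0.0009, 0.0008, 0.0000]  mean=1.1280  Neff=5.8265  idx=[0, 0, 0, 1, 1, 1, 2, 2, 3, 4, 5, 5, 6]
step 3: w=[0.0493, 0.0493, 0.0493, 0.0493, 0.0493, 0.0493, 0.0978, 0.0978, 0.0978, 0.0978, 0.1043, 0.1043, 0.1043]  mean=1.1930  Neff=11.6970  idx=[1, 3, 4, 6, 6, 7, 8, 9, 10, 10, 11, 12, 12]

post_mean = 1.1930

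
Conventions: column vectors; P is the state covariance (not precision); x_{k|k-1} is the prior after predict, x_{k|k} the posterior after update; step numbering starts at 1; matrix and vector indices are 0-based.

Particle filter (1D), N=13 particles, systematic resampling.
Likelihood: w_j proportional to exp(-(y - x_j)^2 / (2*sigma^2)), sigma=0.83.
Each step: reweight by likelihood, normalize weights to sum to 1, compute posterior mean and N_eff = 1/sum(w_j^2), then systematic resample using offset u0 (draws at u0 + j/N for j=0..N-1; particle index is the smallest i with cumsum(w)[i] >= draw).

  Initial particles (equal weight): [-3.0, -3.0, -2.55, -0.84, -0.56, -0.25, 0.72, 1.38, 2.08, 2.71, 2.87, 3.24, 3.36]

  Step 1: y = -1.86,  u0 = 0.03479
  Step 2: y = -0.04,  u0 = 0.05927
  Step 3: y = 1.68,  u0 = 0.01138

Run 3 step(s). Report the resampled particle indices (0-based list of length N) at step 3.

resampled_idx = [0, 3, 6, 7, 8, 9, 9, 10, 10, 11, 11, 12, 12]

step 1: w=[0.1615, 0.1615, 0.2936, 0.1949, 0.1217, 0.0632, 0.0033, 0.0002, 0.0000, 0.0000, 0.0000, 0.0000, 0.0000]  mean=-1.9629  Neff=5.1229  idx=[0, 0, 1, 1, 2, 2, 2, 2, 3, 3, 3, 4, 5]
step 2: w=[0.0005, 0.0005, 0.0005, 0.0005, 0.0028, 0.0028, 0.0028, 0.0028, 0.1688, 0.1688, 0.1688, 0.2207, 0.2601]  mean=-0.6478  Neff=4.9551  idx=[8, 8, 9, 9, 10, 10, 11, 11, 11, 12, 12, 12, 12]
step 3: w=[0.0245, 0.0245, 0.0245, 0.0245, 0.0245, 0.0245, 0.0645, 0.0645, 0.0645, 0.1648, 0.1648, 0.1648, 0.1648]  mean=-0.3968  Neff=8.0139  idx=[0, 3, 6, 7, 8, 9, 9, 10, 10, 11, 11, 12, 12]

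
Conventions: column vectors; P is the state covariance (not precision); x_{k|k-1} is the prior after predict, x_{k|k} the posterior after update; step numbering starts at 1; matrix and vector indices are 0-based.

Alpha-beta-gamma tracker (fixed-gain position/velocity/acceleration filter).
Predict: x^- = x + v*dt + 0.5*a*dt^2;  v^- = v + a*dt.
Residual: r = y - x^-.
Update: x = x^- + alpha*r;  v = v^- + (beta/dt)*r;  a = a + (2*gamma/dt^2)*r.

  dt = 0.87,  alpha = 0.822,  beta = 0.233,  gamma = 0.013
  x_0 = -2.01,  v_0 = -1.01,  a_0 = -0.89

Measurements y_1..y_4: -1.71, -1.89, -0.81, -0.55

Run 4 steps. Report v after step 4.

v_post = -1.4685

step 1: x_pred=-3.2255  r=1.5155  x^+=-1.9798  v^+=-1.3784  a^+=-0.8379
step 2: x_pred=-3.4961  r=1.6061  x^+=-2.1759  v^+=-1.6773  a^+=-0.7828
step 3: x_pred=-3.9314  r=3.1214  x^+=-1.3656  v^+=-1.5223  a^+=-0.6755
step 4: x_pred=-2.9457  r=2.3957  x^+=-0.9764  v^+=-1.4685  a^+=-0.5933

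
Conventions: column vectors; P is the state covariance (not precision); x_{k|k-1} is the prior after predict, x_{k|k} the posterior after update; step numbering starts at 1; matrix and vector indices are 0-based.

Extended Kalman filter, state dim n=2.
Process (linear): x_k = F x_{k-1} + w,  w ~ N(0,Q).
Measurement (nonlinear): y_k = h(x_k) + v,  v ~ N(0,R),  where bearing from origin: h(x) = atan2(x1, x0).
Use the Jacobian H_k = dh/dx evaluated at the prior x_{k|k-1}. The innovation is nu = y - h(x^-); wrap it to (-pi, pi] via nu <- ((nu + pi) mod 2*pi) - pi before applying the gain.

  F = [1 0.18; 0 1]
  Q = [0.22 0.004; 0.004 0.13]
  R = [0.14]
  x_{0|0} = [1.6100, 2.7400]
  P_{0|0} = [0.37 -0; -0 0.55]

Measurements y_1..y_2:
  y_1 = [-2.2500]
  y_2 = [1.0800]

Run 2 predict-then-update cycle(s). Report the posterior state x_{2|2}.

x_post = [1.1318, 4.4141]

step 1: x^-=[2.1032, 2.7400]  P^-=[0.6078 0.1030; 0.1030 0.6800]  H_jac=[-0.2297 0.1763]  S=[0.1848]  K=[-0.6569; 0.5205]  nu=[3.1171]  x^+=[0.0555, 4.3625]  P^+=[0.5280 0.1662; 0.1662 0.6299]
step 2: x^-=[0.8408, 4.3625]  P^-=[0.8283 0.2836; 0.2836 0.7599]  H_jac=[-0.2210 0.0426]  S=[0.1765]  K=[-0.9688; -0.1717]  nu=[-0.3004]  x^+=[1.1318, 4.4141]  P^+=[0.6626 0.2542; 0.2542 0.7547]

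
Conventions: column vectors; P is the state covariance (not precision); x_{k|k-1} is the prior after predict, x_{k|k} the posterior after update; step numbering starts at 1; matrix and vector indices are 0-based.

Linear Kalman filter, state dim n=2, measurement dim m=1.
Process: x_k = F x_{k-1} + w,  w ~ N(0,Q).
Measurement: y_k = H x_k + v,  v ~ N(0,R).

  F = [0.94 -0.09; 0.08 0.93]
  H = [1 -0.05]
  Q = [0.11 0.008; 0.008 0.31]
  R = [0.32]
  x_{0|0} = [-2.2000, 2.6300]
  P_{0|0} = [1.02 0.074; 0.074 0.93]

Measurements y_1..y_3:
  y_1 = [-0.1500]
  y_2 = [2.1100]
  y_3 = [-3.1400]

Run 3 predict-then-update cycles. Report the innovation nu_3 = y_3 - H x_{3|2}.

innov = [-3.5944]

step 1: x^-=[-2.3047, 2.2699]  P^-=[1.0063 0.0710; 0.0710 1.1319]  S=[1.3220]  K=[0.7585; 0.0109]  nu=[2.2682]  x^+=[-0.5843, 2.2947]  P^+=[0.2457 0.0601; 0.0601 1.1317]
step 2: x^-=[-0.7558, 2.0873]  P^-=[0.3261 -0.0162; -0.0162 1.2994]  S=[0.6510]  K=[0.5022; -0.1246]  nu=[2.9701]  x^+=[0.7359, 1.7171]  P^+=[0.1619 0.0246; 0.0246 1.2892]
step 3: x^-=[0.5372, 1.6558]  P^-=[0.2594 -0.0664; -0.0664 1.4298]  S=[0.5896]  K=[0.4456; -0.2339]  nu=[-3.5944]  x^+=[-1.0643, 2.4965]  P^+=[0.1423 -0.0050; -0.0050 1.3975]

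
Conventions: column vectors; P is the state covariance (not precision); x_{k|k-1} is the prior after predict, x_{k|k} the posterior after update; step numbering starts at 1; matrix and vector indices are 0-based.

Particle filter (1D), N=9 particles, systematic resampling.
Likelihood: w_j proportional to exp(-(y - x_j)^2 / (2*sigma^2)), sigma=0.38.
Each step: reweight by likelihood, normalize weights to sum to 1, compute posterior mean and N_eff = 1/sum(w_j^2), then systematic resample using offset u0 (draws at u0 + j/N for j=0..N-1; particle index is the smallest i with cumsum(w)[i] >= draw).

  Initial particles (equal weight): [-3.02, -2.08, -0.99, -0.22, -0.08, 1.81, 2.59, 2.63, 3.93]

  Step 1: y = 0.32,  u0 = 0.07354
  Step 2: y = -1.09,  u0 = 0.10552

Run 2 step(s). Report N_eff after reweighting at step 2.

step 1: w=[0.0000, 0.0000, 0.0028, 0.3867, 0.6100, 0.0005, 0.0000, 0.0000, 0.0000]  mean=-0.1358  Neff=1.9170  idx=[3, 3, 3, 4, 4, 4, 4, 4, 4]
step 2: w=[0.1848, 0.1848, 0.1848, 0.0743, 0.0743, 0.0743, 0.0743, 0.0743, 0.0743]  mean=-0.1576  Neff=7.3783  idx=[0, 1, 1, 2, 2, 4, 5, 7, 8]

N_eff = 7.3783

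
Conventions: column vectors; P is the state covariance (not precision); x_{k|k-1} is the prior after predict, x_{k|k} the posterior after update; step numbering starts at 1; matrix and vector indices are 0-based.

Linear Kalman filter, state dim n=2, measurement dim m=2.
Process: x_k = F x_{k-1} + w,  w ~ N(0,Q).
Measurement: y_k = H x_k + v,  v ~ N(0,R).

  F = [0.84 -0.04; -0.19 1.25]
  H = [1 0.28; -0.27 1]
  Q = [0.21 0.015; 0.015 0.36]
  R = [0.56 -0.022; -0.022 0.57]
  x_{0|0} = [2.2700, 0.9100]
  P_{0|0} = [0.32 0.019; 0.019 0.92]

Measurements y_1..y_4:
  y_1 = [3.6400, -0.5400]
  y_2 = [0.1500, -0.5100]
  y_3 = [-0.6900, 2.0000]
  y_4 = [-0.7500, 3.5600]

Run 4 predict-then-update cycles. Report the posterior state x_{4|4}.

x_post = [-0.6175, 2.3759]

step 1: x^-=[1.8704, 0.7062]  P^-=[0.4360 -0.0620; -0.0620 1.8000]  S=[1.1024 0.3070; 0.3070 2.4353]  K=[0.4149 -0.1261; 0.2002 0.7208]  nu=[1.5719, -0.7412]  x^+=[2.6160, 0.4867]  P^+=[0.2397 -0.0163; -0.0163 0.4020]
step 2: x^-=[2.1779, 0.1114]  P^-=[0.3808 -0.0606; -0.0606 1.0046]  S=[0.9857 0.1005; 0.1005 1.6350]  K=[0.3817 -0.1234; 0.1613 0.6145]  nu=[-2.0591, -0.0333]  x^+=[1.3960, -0.2412]  P^+=[0.2218 -0.0189; -0.0189 0.3416]
step 3: x^-=[1.1823, -0.5667]  P^-=[0.3683 -0.0574; -0.0574 0.9107]  S=[0.9675 0.0805; 0.0805 1.5386]  K=[0.3741 -0.1215; 0.1548 0.5939]  nu=[-1.7136, 2.8860]  x^+=[0.1905, 0.8820]  P^+=[0.2175 -0.0188; -0.0188 0.3300]
step 4: x^-=[0.1247, 1.0663]  P^-=[0.3652 -0.0561; -0.0561 0.8925]  S=[0.9638 0.0774; 0.0774 1.5194]  K=[0.3724 -0.1208; 0.1537 0.5895]  nu=[-1.1733, 2.5274]  x^+=[-0.6175, 2.3759]  P^+=[0.2164 -0.0186; -0.0186 0.3276]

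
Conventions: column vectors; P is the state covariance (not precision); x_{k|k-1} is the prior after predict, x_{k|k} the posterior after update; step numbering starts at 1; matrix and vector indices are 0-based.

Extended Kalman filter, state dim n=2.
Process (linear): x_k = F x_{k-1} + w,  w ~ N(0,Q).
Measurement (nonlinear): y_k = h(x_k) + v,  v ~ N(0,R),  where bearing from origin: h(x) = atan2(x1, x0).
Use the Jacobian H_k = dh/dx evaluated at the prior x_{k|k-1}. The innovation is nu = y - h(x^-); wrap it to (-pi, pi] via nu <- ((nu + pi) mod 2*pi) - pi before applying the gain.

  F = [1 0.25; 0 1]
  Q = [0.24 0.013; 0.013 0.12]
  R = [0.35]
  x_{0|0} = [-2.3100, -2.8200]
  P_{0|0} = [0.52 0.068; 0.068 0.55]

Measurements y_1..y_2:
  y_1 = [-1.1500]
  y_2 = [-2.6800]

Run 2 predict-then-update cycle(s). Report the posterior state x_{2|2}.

step 1: x^-=[-3.0150, -2.8200]  P^-=[0.8284 0.2185; 0.2185 0.6700]  H_jac=[0.1655 -0.1769]  S=[0.3809]  K=[0.2584; -0.2163]  nu=[1.2396]  x^+=[-2.6947, -3.0881]  P^+=[0.8029 0.2398; 0.2398 0.6522]
step 2: x^-=[-3.4667, -3.0881]  P^-=[1.2036 0.4158; 0.4158 0.7722]  H_jac=[0.1433 -0.1608]  S=[0.3755]  K=[0.2811; -0.1721]  nu=[-0.2661]  x^+=[-3.5415, -3.0423]  P^+=[1.1739 0.4340; 0.4340 0.7611]

x_post = [-3.5415, -3.0423]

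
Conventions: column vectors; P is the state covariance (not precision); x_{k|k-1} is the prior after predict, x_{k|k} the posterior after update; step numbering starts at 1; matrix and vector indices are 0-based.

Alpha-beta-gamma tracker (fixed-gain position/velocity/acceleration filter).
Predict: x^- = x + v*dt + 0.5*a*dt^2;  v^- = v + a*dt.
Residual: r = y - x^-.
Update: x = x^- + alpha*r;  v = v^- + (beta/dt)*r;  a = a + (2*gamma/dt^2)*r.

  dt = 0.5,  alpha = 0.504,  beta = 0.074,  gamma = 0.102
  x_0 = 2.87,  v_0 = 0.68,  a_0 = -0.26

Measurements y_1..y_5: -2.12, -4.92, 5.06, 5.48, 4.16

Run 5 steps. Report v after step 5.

v_post = -0.5983

step 1: x_pred=3.1775  r=-5.2975  x^+=0.5076  v^+=-0.2340  a^+=-4.5828
step 2: x_pred=-0.1823  r=-4.7377  x^+=-2.5701  v^+=-3.2266  a^+=-8.4487
step 3: x_pred=-5.2395  r=10.2995  x^+=-0.0485  v^+=-5.9266  a^+=-0.0443
step 4: x_pred=-3.0174  r=8.4974  x^+=1.2653  v^+=-4.6912  a^+=6.8895
step 5: x_pred=-0.2191  r=4.3791  x^+=1.9880  v^+=-0.5983  a^+=10.4629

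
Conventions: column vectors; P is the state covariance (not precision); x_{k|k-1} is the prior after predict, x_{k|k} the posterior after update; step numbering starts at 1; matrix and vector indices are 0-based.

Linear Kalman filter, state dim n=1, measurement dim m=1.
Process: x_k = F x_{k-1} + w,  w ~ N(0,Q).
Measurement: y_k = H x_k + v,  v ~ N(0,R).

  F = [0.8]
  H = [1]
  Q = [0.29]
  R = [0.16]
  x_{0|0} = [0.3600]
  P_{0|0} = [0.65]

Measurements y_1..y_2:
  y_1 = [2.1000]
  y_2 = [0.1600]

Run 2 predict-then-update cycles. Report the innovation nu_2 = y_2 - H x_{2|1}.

innov = [-1.2522]

step 1: x^-=[0.2880]  P^-=[0.7060]  S=[0.8660]  K=[0.8152]  nu=[1.8120]  x^+=[1.7652]  P^+=[0.1304]
step 2: x^-=[1.4122]  P^-=[0.3735]  S=[0.5335]  K=[0.7001]  nu=[-1.2522]  x^+=[0.5355]  P^+=[0.1120]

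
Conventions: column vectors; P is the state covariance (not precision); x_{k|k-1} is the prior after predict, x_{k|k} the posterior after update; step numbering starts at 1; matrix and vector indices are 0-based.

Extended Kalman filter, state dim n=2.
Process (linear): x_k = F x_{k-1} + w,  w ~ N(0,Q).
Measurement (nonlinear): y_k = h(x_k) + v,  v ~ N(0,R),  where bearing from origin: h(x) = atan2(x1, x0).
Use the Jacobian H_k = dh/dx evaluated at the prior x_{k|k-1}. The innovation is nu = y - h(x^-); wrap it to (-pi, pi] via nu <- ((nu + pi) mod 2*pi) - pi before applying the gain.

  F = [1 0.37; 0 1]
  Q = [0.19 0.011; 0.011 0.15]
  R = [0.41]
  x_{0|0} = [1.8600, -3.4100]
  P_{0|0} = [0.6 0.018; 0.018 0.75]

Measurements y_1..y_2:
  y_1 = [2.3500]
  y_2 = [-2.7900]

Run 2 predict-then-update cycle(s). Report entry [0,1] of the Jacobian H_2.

step 1: x^-=[0.5983, -3.4100]  P^-=[0.9060 0.3065; 0.3065 0.9000]  H_jac=[0.2845 0.0499]  S=[0.4943]  K=[0.5524; 0.2673]  nu=[-2.5361]  x^+=[-0.8027, -4.0879]  P^+=[0.7552 0.2335; 0.2335 0.8647]
step 2: x^-=[-2.3152, -4.0879]  P^-=[1.2363 0.5644; 0.5644 1.0147]  H_jac=[0.1852 -0.1049]  S=[0.4416]  K=[0.3844; -0.0043]  nu=[-0.7039]  x^+=[-2.5858, -4.0849]  P^+=[1.1711 0.5652; 0.5652 1.0147]

H_jac[0,1] = -0.1049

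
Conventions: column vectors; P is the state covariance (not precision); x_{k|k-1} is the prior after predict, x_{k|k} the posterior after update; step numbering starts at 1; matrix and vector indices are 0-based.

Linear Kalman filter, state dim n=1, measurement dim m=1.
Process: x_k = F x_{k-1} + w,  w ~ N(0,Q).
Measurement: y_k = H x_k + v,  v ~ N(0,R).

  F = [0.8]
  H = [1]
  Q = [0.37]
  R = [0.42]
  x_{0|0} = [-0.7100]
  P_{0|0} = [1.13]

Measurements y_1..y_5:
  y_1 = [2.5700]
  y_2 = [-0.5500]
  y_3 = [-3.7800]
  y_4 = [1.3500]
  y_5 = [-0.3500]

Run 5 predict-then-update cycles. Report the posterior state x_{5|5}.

x_post = [-0.1829]

step 1: x^-=[-0.5680]  P^-=[1.0932]  S=[1.5132]  K=[0.7224]  nu=[3.1380]  x^+=[1.6990]  P^+=[0.3034]
step 2: x^-=[1.3592]  P^-=[0.5642]  S=[0.9842]  K=[0.5733]  nu=[-1.9092]  x^+=[0.2648]  P^+=[0.2408]
step 3: x^-=[0.2118]  P^-=[0.5241]  S=[0.9441]  K=[0.5551]  nu=[-3.9918]  x^+=[-2.0042]  P^+=[0.2332]
step 4: x^-=[-1.6033]  P^-=[0.5192]  S=[0.9392]  K=[0.5528]  nu=[2.9533]  x^+=[0.0293]  P^+=[0.2322]
step 5: x^-=[0.0235]  P^-=[0.5186]  S=[0.9386]  K=[0.5525]  nu=[-0.3735]  x^+=[-0.1829]  P^+=[0.2321]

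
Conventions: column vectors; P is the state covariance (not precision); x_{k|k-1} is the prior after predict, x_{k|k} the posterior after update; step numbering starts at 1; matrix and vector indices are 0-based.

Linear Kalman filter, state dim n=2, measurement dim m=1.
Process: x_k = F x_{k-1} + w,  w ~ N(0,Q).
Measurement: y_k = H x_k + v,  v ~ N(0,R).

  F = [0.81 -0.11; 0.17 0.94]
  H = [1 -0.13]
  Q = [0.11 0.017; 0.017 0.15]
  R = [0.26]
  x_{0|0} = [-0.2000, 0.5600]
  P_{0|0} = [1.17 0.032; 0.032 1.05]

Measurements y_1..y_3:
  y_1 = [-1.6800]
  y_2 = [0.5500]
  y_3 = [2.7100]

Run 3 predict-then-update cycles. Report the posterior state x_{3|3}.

step 1: x^-=[-0.2236, 0.4924]  P^-=[0.8846 0.0933; 0.0933 1.1218]  S=[1.1393]  K=[0.7658; -0.0461]  nu=[-1.3924]  x^+=[-1.2899, 0.5566]  P^+=[0.2165 0.1335; 0.1335 1.1194]
step 2: x^-=[-1.1060, 0.3039]  P^-=[0.2418 0.0302; 0.0302 1.1880]  S=[0.5140]  K=[0.4627; -0.2417]  nu=[1.6956]  x^+=[-0.3214, -0.1058]  P^+=[0.1317 0.0877; 0.0877 1.1580]
step 3: x^-=[-0.2487, -0.1541]  P^-=[0.1948 -0.0195; -0.0195 1.2051]  S=[0.4802]  K=[0.4109; -0.3667]  nu=[2.9387]  x^+=[0.9588, -1.2318]  P^+=[0.1137 0.0529; 0.0529 1.1405]

x_post = [0.9588, -1.2318]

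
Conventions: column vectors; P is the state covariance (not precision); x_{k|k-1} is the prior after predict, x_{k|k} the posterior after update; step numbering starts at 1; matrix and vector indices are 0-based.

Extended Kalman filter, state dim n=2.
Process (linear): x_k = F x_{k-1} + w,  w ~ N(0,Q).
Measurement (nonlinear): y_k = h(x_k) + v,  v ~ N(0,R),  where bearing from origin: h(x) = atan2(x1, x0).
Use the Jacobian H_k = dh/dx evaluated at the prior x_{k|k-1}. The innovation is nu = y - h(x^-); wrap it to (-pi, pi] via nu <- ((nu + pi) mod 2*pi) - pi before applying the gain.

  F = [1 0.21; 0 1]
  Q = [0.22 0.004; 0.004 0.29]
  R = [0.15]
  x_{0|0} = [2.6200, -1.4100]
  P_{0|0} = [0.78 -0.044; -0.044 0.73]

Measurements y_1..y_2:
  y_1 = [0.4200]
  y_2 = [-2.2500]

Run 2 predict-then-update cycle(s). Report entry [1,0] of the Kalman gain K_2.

K[1,0] = 1.2085

step 1: x^-=[2.3239, -1.4100]  P^-=[1.0137 0.1133; 0.1133 1.0200]  H_jac=[0.1908 0.3145]  S=[0.3014]  K=[0.7600; 1.1361]  nu=[0.9654]  x^+=[3.0576, -0.3133]  P^+=[0.8396 -0.1470; -0.1470 0.6310]
step 2: x^-=[2.9918, -0.3133]  P^-=[1.0257 -0.0105; -0.0105 0.9210]  H_jac=[0.0346 0.3306]  S=[0.2517]  K=[0.1274; 1.2085]  nu=[-2.1457]  x^+=[2.7185, -2.9063]  P^+=[1.0216 -0.0492; -0.0492 0.5534]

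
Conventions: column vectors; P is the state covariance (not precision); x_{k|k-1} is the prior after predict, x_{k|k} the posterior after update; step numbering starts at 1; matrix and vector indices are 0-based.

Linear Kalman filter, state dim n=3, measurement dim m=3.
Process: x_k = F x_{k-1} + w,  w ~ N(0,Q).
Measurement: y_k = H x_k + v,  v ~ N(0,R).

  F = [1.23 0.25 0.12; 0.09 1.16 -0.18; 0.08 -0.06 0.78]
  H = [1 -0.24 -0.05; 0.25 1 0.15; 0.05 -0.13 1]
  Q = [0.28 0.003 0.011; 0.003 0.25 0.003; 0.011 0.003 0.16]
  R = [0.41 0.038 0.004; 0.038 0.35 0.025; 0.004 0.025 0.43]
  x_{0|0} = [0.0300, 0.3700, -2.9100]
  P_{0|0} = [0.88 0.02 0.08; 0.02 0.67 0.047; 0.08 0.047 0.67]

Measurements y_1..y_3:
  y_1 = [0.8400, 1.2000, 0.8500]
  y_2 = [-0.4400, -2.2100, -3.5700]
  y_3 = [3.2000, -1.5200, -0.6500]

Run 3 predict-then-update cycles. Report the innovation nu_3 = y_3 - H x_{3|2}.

step 1: x^-=[-0.2198, 0.9557, -2.2896]  P^-=[1.7016 0.2968 0.2355; 0.2968 1.1623 -0.0821; 0.2355 -0.0821 0.5811]  S=[2.0120 0.4985 0.3083; 0.4985 1.7732 -0.0324; 0.3083 -0.0324 1.0760]  K=[0.7414 0.2198 0.0563; -0.1487 0.7297 -0.1384; 0.0167 0.0415 0.5573]  nu=[1.1747, 0.6427, 3.2748]  x^+=[0.9768, 0.7967, -0.4181]  P^+=[0.3192 0.0237 0.0198; 0.0237 0.2421 -0.0116; 0.0198 -0.0116 0.2383]
step 2: x^-=[1.3504, 1.0873, -0.2958]  P^-=[0.8013 0.1325 0.0768; 0.1325 0.5952 -0.0524; 0.0768 -0.0524 0.3112]  S=[1.1738 0.2328 0.1171; 0.2328 1.0586 -0.0250; 0.1171 -0.0250 0.7729]  K=[0.6099 0.1922 0.0427; -0.1150 0.6085 -0.1223; 0.0179 0.0186 0.4143]  nu=[-1.5443, -3.5906, -3.2004]  x^+=[-0.4183, -0.5287, -1.7161]  P^+=[0.2639 0.0232 0.0154; 0.0232 0.2017 -0.0128; 0.0154 -0.0128 0.1763]
step 3: x^-=[-0.8526, -0.3421, -1.3403]  P^-=[0.7124 0.1161 0.0618; 0.1161 0.5389 -0.0427; 0.0618 -0.0427 0.2726]  S=[1.0912 0.2060 0.0979; 0.2060 0.9894 -0.0192; 0.0979 -0.0192 0.7292]  K=[0.5860 0.1855 0.0391; -0.1108 0.5883 -0.1163; 0.0157 0.0180 0.3840]  nu=[3.9035, -0.7637, 0.6884]  x^+=[1.3201, -1.3040, -1.0285]  P^+=[0.2536 0.0226 0.0140; 0.0226 0.1949 -0.0115; 0.0140 -0.0115 0.1634]

innov = [3.9035, -0.7637, 0.6884]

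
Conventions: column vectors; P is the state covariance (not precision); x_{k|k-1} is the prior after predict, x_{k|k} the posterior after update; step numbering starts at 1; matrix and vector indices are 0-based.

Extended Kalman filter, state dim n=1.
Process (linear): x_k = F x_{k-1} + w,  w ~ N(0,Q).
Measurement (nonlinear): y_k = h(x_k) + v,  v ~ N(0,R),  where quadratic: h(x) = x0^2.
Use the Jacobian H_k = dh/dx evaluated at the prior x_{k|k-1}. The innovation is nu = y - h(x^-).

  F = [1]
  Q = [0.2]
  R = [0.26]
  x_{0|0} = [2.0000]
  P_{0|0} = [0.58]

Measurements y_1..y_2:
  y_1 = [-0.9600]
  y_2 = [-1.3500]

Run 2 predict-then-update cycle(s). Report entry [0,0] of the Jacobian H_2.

step 1: x^-=[2.0000]  P^-=[0.7800]  H_jac=[4.0000]  S=[12.7400]  K=[0.2449]  nu=[-4.9600]  x^+=[0.7853]  P^+=[0.0159]
step 2: x^-=[0.7853]  P^-=[0.2159]  H_jac=[1.5706]  S=[0.7926]  K=[0.4278]  nu=[-1.9667]  x^+=[-0.0561]  P^+=[0.0708]

H_jac[0,0] = 1.5706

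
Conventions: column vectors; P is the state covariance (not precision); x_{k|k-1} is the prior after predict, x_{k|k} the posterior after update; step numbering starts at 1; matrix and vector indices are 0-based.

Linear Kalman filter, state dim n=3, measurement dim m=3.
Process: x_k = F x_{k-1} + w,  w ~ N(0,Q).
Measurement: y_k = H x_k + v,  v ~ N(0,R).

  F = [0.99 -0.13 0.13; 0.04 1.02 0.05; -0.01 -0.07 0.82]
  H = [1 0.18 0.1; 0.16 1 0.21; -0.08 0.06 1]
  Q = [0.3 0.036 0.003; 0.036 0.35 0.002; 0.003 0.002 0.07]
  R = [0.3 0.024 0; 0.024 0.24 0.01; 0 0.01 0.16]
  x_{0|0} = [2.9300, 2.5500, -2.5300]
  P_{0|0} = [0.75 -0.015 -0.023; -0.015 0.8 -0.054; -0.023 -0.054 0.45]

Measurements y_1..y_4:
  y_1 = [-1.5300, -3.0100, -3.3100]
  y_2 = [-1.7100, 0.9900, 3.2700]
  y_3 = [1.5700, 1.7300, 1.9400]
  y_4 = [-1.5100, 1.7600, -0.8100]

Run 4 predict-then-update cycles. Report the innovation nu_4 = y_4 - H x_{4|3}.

step 1: x^-=[2.2403, 2.5917, -2.2824]  P^-=[1.0560 -0.0606 0.0395; -0.0606 1.1778 -0.0825; 0.0395 -0.0825 0.3831]  S=[1.3811 0.3482 -0.0124; 0.3482 1.4104 0.0740; -0.0124 0.0740 0.5385]  K=[0.7864 -0.1084 -0.0573; -0.1120 0.8506 -0.1324; 0.0645 -0.0499 0.7048]  nu=[-4.0086, -5.4808, -1.0039]  x^+=[-0.2601, -1.4883, -2.9750]  P^+=[0.2409 -0.0488 0.0119; -0.0488 0.2141 -0.0294; 0.0119 -0.0294 0.1150]
step 2: x^-=[-0.4507, -1.6772, -2.3327]  P^-=[0.5583 -0.0342 0.0312; -0.0342 0.5665 -0.0322; 0.0312 -0.0322 0.1515]  S=[0.8709 0.1860 0.0000; 0.1860 0.8051 0.0430; 0.0000 0.0430 0.3086]  K=[0.6529 -0.0720 -0.0403; -0.0776 0.7108 -0.0842; 0.0535 -0.0322 0.4811]  nu=[-0.7241, 3.2292, 5.6673]  x^+=[-1.3841, 0.1974, 0.2509]  P^+=[0.1996 -0.0362 0.0110; -0.0362 0.1779 -0.0199; 0.0110 -0.0199 0.0787]
step 3: x^-=[-1.3633, 0.1585, 0.2058]  P^-=[0.5128 -0.0175 0.0247; -0.0175 0.5306 -0.0233; 0.0247 -0.0233 0.1259]  S=[0.8290 0.1886 -0.0033; 0.1886 0.7756 0.0429; -0.0033 0.0429 0.2845]  K=[0.6314 -0.0612 -0.0444; -0.0669 0.6944 -0.0706; 0.0477 -0.0265 0.4352]  nu=[2.8842, 1.7464, 1.6157]  x^+=[0.2793, 1.0642, 1.0001]  P^+=[0.1929 -0.0329 0.0097; -0.0329 0.1733 -0.0174; 0.0097 -0.0174 0.0712]
step 4: x^-=[0.2682, 1.1466, 0.7428]  P^-=[0.5047 -0.0136 0.0223; -0.0136 0.5263 -0.0213; 0.0223 -0.0213 0.1205]  S=[0.8218 0.1902 -0.0050; 0.1902 0.7728 0.0431; -0.0050 0.0431 0.2796]  K=[0.6272 -0.0587 -0.0470; -0.0644 0.6921 -0.0669; 0.0456 -0.0250 0.4247]  nu=[-2.0588, 0.4145, -1.6002]  x^+=[-0.9723, 1.6731, -0.0410]  P^+=[0.1916 -0.0321 0.0091; -0.0321 0.1725 -0.0167; 0.0091 -0.0167 0.0694]

innov = [-2.0588, 0.4145, -1.6002]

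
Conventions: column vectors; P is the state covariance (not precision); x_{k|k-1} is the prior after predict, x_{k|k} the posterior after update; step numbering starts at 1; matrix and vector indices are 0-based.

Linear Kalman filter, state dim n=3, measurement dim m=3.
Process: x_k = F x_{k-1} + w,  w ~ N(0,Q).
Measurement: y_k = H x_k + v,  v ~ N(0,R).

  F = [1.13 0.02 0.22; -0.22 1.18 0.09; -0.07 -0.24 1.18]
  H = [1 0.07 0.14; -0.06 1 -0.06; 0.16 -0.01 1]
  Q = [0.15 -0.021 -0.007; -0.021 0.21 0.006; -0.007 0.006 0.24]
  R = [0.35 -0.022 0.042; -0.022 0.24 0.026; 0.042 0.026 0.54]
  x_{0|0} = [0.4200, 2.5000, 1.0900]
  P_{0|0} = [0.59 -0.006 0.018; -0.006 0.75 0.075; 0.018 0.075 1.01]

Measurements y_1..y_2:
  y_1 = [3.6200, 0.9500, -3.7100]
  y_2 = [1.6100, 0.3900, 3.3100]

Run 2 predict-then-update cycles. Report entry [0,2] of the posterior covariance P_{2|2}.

P_post[0,2] = -0.0269

step 1: x^-=[0.7644, 2.9557, 0.6568]  P^-=[0.9619 -0.1174 0.2281; -0.1174 1.3094 0.0082; 0.2281 0.0082 1.6468]  S=[1.3982 -0.1333 0.6592; -0.1333 1.5735 -0.1217; 0.6592 -0.1217 2.2847]  K=[0.7193 -0.0624 -0.0431; 0.0538 0.8423 0.0190; -0.0227 -0.0108 0.7427]  nu=[2.5567, -1.9204, -4.4595]  x^+=[2.9157, 1.3909, -2.6926]  P^+=[0.2577 -0.0186 -0.0361; -0.0186 0.2027 0.0394; -0.0361 0.0394 0.4060]
step 2: x^-=[2.7302, 0.7575, -3.7152]  P^-=[0.4803 -0.0886 0.0334; -0.0886 0.5275 0.0599; 0.0334 0.0599 0.8013]  S=[0.8467 -0.1030 0.2688; -0.1030 0.7758 0.0114; 0.2688 0.0114 1.3634]  K=[0.5652 -0.0785 -0.0293; 0.0263 0.6854 0.0187; -0.0112 0.0024 0.5934]  nu=[-0.6531, -0.4266, 6.5960]  x^+=[2.2014, 0.5715, 0.2049]  P^+=[0.2036 -0.0214 -0.0269; -0.0214 0.1652 0.0341; -0.0269 0.0341 0.3247]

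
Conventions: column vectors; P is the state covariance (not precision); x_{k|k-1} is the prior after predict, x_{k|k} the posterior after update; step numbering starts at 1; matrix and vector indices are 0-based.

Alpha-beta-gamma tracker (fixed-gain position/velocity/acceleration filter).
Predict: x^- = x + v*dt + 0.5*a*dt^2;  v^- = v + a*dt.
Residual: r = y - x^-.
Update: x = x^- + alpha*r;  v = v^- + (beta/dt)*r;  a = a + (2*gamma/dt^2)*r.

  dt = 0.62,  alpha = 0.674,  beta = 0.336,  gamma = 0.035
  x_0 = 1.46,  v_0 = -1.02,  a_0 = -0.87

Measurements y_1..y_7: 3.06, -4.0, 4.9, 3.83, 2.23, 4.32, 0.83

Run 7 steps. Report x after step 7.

x_post = 2.1556

step 1: x_pred=0.6604  r=2.3996  x^+=2.2777  v^+=-0.2590  a^+=-0.4330
step 2: x_pred=2.0339  r=-6.0339  x^+=-2.0329  v^+=-3.7974  a^+=-1.5318
step 3: x_pred=-4.6818  r=9.5818  x^+=1.7763  v^+=0.4455  a^+=0.2130
step 4: x_pred=2.0935  r=1.7365  x^+=3.2639  v^+=1.5187  a^+=0.5293
step 5: x_pred=4.3072  r=-2.0772  x^+=2.9072  v^+=0.7211  a^+=0.1510
step 6: x_pred=3.3833  r=0.9367  x^+=4.0146  v^+=1.3224  a^+=0.3216
step 7: x_pred=4.8963  r=-4.0663  x^+=2.1556  v^+=-0.6819  a^+=-0.4189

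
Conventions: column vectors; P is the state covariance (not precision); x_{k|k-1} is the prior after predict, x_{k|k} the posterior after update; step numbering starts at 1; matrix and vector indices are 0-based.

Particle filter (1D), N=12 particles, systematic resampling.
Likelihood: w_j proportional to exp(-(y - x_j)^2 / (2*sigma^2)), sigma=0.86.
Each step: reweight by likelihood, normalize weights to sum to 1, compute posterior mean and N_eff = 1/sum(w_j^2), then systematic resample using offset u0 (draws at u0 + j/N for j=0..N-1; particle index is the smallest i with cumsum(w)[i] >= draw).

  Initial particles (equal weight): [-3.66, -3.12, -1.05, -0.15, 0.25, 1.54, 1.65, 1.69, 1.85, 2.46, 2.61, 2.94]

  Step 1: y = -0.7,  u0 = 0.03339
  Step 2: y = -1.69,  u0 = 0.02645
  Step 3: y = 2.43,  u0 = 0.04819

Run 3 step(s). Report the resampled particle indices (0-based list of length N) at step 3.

resampled_idx = [4, 10, 10, 10, 10, 10, 10, 11, 11, 11, 11, 11]

step 1: w=[0.0011, 0.0080, 0.3846, 0.3405, 0.2270, 0.0141, 0.0100, 0.0088, 0.0052, 0.0005, 0.0003, 0.0001]  mean=-0.3626  Neff=3.1658  idx=[2, 2, 2, 2, 2, 3, 3, 3, 3, 4, 4, 4]
step 2: w=[0.1569, 0.1569, 0.1569, 0.1569, 0.1569, 0.0417, 0.0417, 0.0417, 0.0417, 0.0163, 0.0163, 0.0163]  mean=-0.8367  Neff=7.6417  idx=[0, 0, 1, 1, 2, 2, 3, 3, 4, 4, 6, 8]
step 3: w=[0.0111, 0.0111, 0.0111, 0.0111, 0.0111, 0.0111, 0.0111, 0.0111, 0.0111, 0.0111, 0.4444, 0.4444]  mean=-0.2502  Neff=2.5243  idx=[4, 10, 10, 10, 10, 10, 10, 11, 11, 11, 11, 11]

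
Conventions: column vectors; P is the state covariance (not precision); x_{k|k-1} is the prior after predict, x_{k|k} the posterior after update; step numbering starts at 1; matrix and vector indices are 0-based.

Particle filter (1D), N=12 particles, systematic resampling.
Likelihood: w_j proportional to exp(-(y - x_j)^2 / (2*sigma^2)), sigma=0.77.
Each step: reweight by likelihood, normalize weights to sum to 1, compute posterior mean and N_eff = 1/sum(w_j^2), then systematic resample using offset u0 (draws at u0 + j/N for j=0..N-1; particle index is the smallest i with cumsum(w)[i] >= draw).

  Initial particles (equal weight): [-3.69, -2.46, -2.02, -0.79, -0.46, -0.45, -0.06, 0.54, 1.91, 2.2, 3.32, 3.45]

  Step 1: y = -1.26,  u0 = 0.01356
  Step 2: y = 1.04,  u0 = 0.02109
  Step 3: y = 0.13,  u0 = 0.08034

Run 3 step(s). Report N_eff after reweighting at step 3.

N_eff = 11.4978

step 1: w=[0.0021, 0.0908, 0.1880, 0.2540, 0.1783, 0.1759, 0.0908, 0.0199, 0.0001, 0.0000, 0.0000, 0.0000]  mean=-0.9673  Neff=5.5710  idx=[1, 2, 2, 2, 3, 3, 3, 4, 4, 5, 5, 6]
step 2: w=[0.0000, 0.0003, 0.0003, 0.0003, 0.0517, 0.0517, 0.0517, 0.1307, 0.1307, 0.1341, 0.1341, 0.3142]  mean=-0.3844  Neff=5.6535  idx=[4, 5, 7, 7, 8, 9, 9, 10, 11, 11, 11, 11]
step 3: w=[0.0524, 0.0524, 0.0797, 0.0797, 0.0797, 0.0805, 0.0805, 0.0805, 0.1037, 0.1037, 0.1037, 0.1037]  mean=-0.3262  Neff=11.4978  idx=[1, 2, 3, 4, 5, 6, 7, 8, 9, 10, 11, 11]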